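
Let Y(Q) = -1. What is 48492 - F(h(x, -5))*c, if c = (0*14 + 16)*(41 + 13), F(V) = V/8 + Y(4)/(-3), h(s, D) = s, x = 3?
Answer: 47880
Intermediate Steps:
F(V) = ⅓ + V/8 (F(V) = V/8 - 1/(-3) = V*(⅛) - 1*(-⅓) = V/8 + ⅓ = ⅓ + V/8)
c = 864 (c = (0 + 16)*54 = 16*54 = 864)
48492 - F(h(x, -5))*c = 48492 - (⅓ + (⅛)*3)*864 = 48492 - (⅓ + 3/8)*864 = 48492 - 17*864/24 = 48492 - 1*612 = 48492 - 612 = 47880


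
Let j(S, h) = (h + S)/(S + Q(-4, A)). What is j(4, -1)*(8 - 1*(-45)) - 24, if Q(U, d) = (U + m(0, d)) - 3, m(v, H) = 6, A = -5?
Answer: 29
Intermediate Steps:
Q(U, d) = 3 + U (Q(U, d) = (U + 6) - 3 = (6 + U) - 3 = 3 + U)
j(S, h) = (S + h)/(-1 + S) (j(S, h) = (h + S)/(S + (3 - 4)) = (S + h)/(S - 1) = (S + h)/(-1 + S))
j(4, -1)*(8 - 1*(-45)) - 24 = ((4 - 1)/(-1 + 4))*(8 - 1*(-45)) - 24 = (3/3)*(8 + 45) - 24 = ((1/3)*3)*53 - 24 = 1*53 - 24 = 53 - 24 = 29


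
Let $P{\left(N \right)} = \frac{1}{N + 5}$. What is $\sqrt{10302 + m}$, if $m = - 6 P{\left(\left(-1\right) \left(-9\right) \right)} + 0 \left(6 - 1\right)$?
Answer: $\frac{43 \sqrt{273}}{7} \approx 101.5$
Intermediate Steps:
$P{\left(N \right)} = \frac{1}{5 + N}$
$m = - \frac{3}{7}$ ($m = - \frac{6}{5 - -9} + 0 \left(6 - 1\right) = - \frac{6}{5 + 9} + 0 \cdot 5 = - \frac{6}{14} + 0 = \left(-6\right) \frac{1}{14} + 0 = - \frac{3}{7} + 0 = - \frac{3}{7} \approx -0.42857$)
$\sqrt{10302 + m} = \sqrt{10302 - \frac{3}{7}} = \sqrt{\frac{72111}{7}} = \frac{43 \sqrt{273}}{7}$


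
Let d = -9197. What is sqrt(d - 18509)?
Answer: I*sqrt(27706) ≈ 166.45*I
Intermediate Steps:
sqrt(d - 18509) = sqrt(-9197 - 18509) = sqrt(-27706) = I*sqrt(27706)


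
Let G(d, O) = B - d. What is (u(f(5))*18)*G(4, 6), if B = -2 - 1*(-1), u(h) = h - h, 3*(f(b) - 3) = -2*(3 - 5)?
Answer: 0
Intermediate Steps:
f(b) = 13/3 (f(b) = 3 + (-2*(3 - 5))/3 = 3 + (-2*(-2))/3 = 3 + (1/3)*4 = 3 + 4/3 = 13/3)
u(h) = 0
B = -1 (B = -2 + 1 = -1)
G(d, O) = -1 - d
(u(f(5))*18)*G(4, 6) = (0*18)*(-1 - 1*4) = 0*(-1 - 4) = 0*(-5) = 0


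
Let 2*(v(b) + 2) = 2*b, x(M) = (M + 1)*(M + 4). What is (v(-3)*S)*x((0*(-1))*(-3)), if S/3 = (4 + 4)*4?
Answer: -1920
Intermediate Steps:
x(M) = (1 + M)*(4 + M)
v(b) = -2 + b (v(b) = -2 + (2*b)/2 = -2 + b)
S = 96 (S = 3*((4 + 4)*4) = 3*(8*4) = 3*32 = 96)
(v(-3)*S)*x((0*(-1))*(-3)) = ((-2 - 3)*96)*(4 + ((0*(-1))*(-3))² + 5*((0*(-1))*(-3))) = (-5*96)*(4 + (0*(-3))² + 5*(0*(-3))) = -480*(4 + 0² + 5*0) = -480*(4 + 0 + 0) = -480*4 = -1920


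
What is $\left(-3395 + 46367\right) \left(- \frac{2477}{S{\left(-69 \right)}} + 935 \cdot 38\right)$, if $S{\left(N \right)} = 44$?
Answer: $\frac{16768136349}{11} \approx 1.5244 \cdot 10^{9}$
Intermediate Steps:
$\left(-3395 + 46367\right) \left(- \frac{2477}{S{\left(-69 \right)}} + 935 \cdot 38\right) = \left(-3395 + 46367\right) \left(- \frac{2477}{44} + 935 \cdot 38\right) = 42972 \left(\left(-2477\right) \frac{1}{44} + 35530\right) = 42972 \left(- \frac{2477}{44} + 35530\right) = 42972 \cdot \frac{1560843}{44} = \frac{16768136349}{11}$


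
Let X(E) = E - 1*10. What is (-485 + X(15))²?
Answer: 230400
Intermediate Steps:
X(E) = -10 + E (X(E) = E - 10 = -10 + E)
(-485 + X(15))² = (-485 + (-10 + 15))² = (-485 + 5)² = (-480)² = 230400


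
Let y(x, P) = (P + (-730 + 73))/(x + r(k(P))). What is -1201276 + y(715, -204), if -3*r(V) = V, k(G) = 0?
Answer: -858913201/715 ≈ -1.2013e+6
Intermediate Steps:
r(V) = -V/3
y(x, P) = (-657 + P)/x (y(x, P) = (P + (-730 + 73))/(x - ⅓*0) = (P - 657)/(x + 0) = (-657 + P)/x)
-1201276 + y(715, -204) = -1201276 + (-657 - 204)/715 = -1201276 + (1/715)*(-861) = -1201276 - 861/715 = -858913201/715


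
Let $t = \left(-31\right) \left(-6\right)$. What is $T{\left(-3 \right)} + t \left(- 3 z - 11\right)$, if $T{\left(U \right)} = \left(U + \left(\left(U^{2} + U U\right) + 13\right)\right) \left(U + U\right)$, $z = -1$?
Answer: $-1656$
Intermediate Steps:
$t = 186$
$T{\left(U \right)} = 2 U \left(13 + U + 2 U^{2}\right)$ ($T{\left(U \right)} = \left(U + \left(\left(U^{2} + U^{2}\right) + 13\right)\right) 2 U = \left(U + \left(2 U^{2} + 13\right)\right) 2 U = \left(U + \left(13 + 2 U^{2}\right)\right) 2 U = \left(13 + U + 2 U^{2}\right) 2 U = 2 U \left(13 + U + 2 U^{2}\right)$)
$T{\left(-3 \right)} + t \left(- 3 z - 11\right) = 2 \left(-3\right) \left(13 - 3 + 2 \left(-3\right)^{2}\right) + 186 \left(\left(-3\right) \left(-1\right) - 11\right) = 2 \left(-3\right) \left(13 - 3 + 2 \cdot 9\right) + 186 \left(3 - 11\right) = 2 \left(-3\right) \left(13 - 3 + 18\right) + 186 \left(-8\right) = 2 \left(-3\right) 28 - 1488 = -168 - 1488 = -1656$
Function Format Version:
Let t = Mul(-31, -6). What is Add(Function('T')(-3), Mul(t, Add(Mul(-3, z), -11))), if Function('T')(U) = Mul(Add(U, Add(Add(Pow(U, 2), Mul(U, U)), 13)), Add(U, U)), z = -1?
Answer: -1656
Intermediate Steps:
t = 186
Function('T')(U) = Mul(2, U, Add(13, U, Mul(2, Pow(U, 2)))) (Function('T')(U) = Mul(Add(U, Add(Add(Pow(U, 2), Pow(U, 2)), 13)), Mul(2, U)) = Mul(Add(U, Add(Mul(2, Pow(U, 2)), 13)), Mul(2, U)) = Mul(Add(U, Add(13, Mul(2, Pow(U, 2)))), Mul(2, U)) = Mul(Add(13, U, Mul(2, Pow(U, 2))), Mul(2, U)) = Mul(2, U, Add(13, U, Mul(2, Pow(U, 2)))))
Add(Function('T')(-3), Mul(t, Add(Mul(-3, z), -11))) = Add(Mul(2, -3, Add(13, -3, Mul(2, Pow(-3, 2)))), Mul(186, Add(Mul(-3, -1), -11))) = Add(Mul(2, -3, Add(13, -3, Mul(2, 9))), Mul(186, Add(3, -11))) = Add(Mul(2, -3, Add(13, -3, 18)), Mul(186, -8)) = Add(Mul(2, -3, 28), -1488) = Add(-168, -1488) = -1656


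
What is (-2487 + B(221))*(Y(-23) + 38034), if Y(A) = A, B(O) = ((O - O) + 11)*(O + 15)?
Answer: 4143199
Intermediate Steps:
B(O) = 165 + 11*O (B(O) = (0 + 11)*(15 + O) = 11*(15 + O) = 165 + 11*O)
(-2487 + B(221))*(Y(-23) + 38034) = (-2487 + (165 + 11*221))*(-23 + 38034) = (-2487 + (165 + 2431))*38011 = (-2487 + 2596)*38011 = 109*38011 = 4143199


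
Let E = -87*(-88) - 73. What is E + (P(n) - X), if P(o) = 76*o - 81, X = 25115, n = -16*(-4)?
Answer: -12749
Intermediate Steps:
n = 64
P(o) = -81 + 76*o
E = 7583 (E = 7656 - 73 = 7583)
E + (P(n) - X) = 7583 + ((-81 + 76*64) - 1*25115) = 7583 + ((-81 + 4864) - 25115) = 7583 + (4783 - 25115) = 7583 - 20332 = -12749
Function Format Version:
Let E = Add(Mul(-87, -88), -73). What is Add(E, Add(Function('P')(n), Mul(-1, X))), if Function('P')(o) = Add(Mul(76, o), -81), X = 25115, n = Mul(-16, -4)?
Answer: -12749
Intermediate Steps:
n = 64
Function('P')(o) = Add(-81, Mul(76, o))
E = 7583 (E = Add(7656, -73) = 7583)
Add(E, Add(Function('P')(n), Mul(-1, X))) = Add(7583, Add(Add(-81, Mul(76, 64)), Mul(-1, 25115))) = Add(7583, Add(Add(-81, 4864), -25115)) = Add(7583, Add(4783, -25115)) = Add(7583, -20332) = -12749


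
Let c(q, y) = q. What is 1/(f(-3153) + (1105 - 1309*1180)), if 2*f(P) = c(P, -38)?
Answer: -2/3090183 ≈ -6.4721e-7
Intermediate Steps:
f(P) = P/2
1/(f(-3153) + (1105 - 1309*1180)) = 1/((½)*(-3153) + (1105 - 1309*1180)) = 1/(-3153/2 + (1105 - 1544620)) = 1/(-3153/2 - 1543515) = 1/(-3090183/2) = -2/3090183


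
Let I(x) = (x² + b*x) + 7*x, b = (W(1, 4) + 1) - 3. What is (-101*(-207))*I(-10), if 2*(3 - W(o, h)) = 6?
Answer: 1045350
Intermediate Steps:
W(o, h) = 0 (W(o, h) = 3 - ½*6 = 3 - 3 = 0)
b = -2 (b = (0 + 1) - 3 = 1 - 3 = -2)
I(x) = x² + 5*x (I(x) = (x² - 2*x) + 7*x = x² + 5*x)
(-101*(-207))*I(-10) = (-101*(-207))*(-10*(5 - 10)) = 20907*(-10*(-5)) = 20907*50 = 1045350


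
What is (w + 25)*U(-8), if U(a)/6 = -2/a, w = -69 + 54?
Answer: 15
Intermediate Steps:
w = -15
U(a) = -12/a (U(a) = 6*(-2/a) = -12/a)
(w + 25)*U(-8) = (-15 + 25)*(-12/(-8)) = 10*(-12*(-⅛)) = 10*(3/2) = 15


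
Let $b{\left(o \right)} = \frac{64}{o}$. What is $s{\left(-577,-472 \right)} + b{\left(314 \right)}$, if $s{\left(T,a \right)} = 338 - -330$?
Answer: $\frac{104908}{157} \approx 668.2$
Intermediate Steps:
$s{\left(T,a \right)} = 668$ ($s{\left(T,a \right)} = 338 + 330 = 668$)
$s{\left(-577,-472 \right)} + b{\left(314 \right)} = 668 + \frac{64}{314} = 668 + 64 \cdot \frac{1}{314} = 668 + \frac{32}{157} = \frac{104908}{157}$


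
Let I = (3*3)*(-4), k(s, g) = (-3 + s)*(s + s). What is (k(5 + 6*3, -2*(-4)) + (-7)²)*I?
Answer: -34884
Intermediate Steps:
k(s, g) = 2*s*(-3 + s) (k(s, g) = (-3 + s)*(2*s) = 2*s*(-3 + s))
I = -36 (I = 9*(-4) = -36)
(k(5 + 6*3, -2*(-4)) + (-7)²)*I = (2*(5 + 6*3)*(-3 + (5 + 6*3)) + (-7)²)*(-36) = (2*(5 + 18)*(-3 + (5 + 18)) + 49)*(-36) = (2*23*(-3 + 23) + 49)*(-36) = (2*23*20 + 49)*(-36) = (920 + 49)*(-36) = 969*(-36) = -34884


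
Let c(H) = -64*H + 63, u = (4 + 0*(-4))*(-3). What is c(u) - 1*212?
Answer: 619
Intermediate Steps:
u = -12 (u = (4 + 0)*(-3) = 4*(-3) = -12)
c(H) = 63 - 64*H
c(u) - 1*212 = (63 - 64*(-12)) - 1*212 = (63 + 768) - 212 = 831 - 212 = 619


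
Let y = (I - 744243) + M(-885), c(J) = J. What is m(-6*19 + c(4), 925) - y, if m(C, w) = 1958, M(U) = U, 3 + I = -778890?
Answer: 1525979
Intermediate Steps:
I = -778893 (I = -3 - 778890 = -778893)
y = -1524021 (y = (-778893 - 744243) - 885 = -1523136 - 885 = -1524021)
m(-6*19 + c(4), 925) - y = 1958 - 1*(-1524021) = 1958 + 1524021 = 1525979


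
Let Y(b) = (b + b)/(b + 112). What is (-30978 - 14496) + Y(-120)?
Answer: -45444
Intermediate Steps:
Y(b) = 2*b/(112 + b) (Y(b) = (2*b)/(112 + b) = 2*b/(112 + b))
(-30978 - 14496) + Y(-120) = (-30978 - 14496) + 2*(-120)/(112 - 120) = -45474 + 2*(-120)/(-8) = -45474 + 2*(-120)*(-⅛) = -45474 + 30 = -45444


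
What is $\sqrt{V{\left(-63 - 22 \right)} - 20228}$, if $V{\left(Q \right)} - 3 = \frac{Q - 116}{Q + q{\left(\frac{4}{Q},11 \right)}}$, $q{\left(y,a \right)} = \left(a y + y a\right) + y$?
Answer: $\frac{2 i \sqrt{3341638670}}{813} \approx 142.21 i$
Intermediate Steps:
$q{\left(y,a \right)} = y + 2 a y$ ($q{\left(y,a \right)} = \left(a y + a y\right) + y = 2 a y + y = y + 2 a y$)
$V{\left(Q \right)} = 3 + \frac{-116 + Q}{Q + \frac{92}{Q}}$ ($V{\left(Q \right)} = 3 + \frac{Q - 116}{Q + \frac{4}{Q} \left(1 + 2 \cdot 11\right)} = 3 + \frac{-116 + Q}{Q + \frac{4}{Q} \left(1 + 22\right)} = 3 + \frac{-116 + Q}{Q + \frac{4}{Q} 23} = 3 + \frac{-116 + Q}{Q + \frac{92}{Q}}$)
$\sqrt{V{\left(-63 - 22 \right)} - 20228} = \sqrt{\frac{4 \left(69 + \left(-63 - 22\right) \left(-29 - 85\right)\right)}{92 + \left(-63 - 22\right)^{2}} - 20228} = \sqrt{\frac{4 \left(69 - 85 \left(-29 - 85\right)\right)}{92 + \left(-85\right)^{2}} - 20228} = \sqrt{\frac{4 \left(69 - -9690\right)}{92 + 7225} - 20228} = \sqrt{\frac{4 \left(69 + 9690\right)}{7317} - 20228} = \sqrt{4 \cdot \frac{1}{7317} \cdot 9759 - 20228} = \sqrt{\frac{13012}{2439} - 20228} = \sqrt{- \frac{49323080}{2439}} = \frac{2 i \sqrt{3341638670}}{813}$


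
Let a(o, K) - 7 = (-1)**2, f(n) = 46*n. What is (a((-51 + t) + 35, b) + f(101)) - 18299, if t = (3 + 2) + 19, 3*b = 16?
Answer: -13645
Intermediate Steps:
b = 16/3 (b = (1/3)*16 = 16/3 ≈ 5.3333)
t = 24 (t = 5 + 19 = 24)
a(o, K) = 8 (a(o, K) = 7 + (-1)**2 = 7 + 1 = 8)
(a((-51 + t) + 35, b) + f(101)) - 18299 = (8 + 46*101) - 18299 = (8 + 4646) - 18299 = 4654 - 18299 = -13645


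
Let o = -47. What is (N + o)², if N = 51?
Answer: 16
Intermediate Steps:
(N + o)² = (51 - 47)² = 4² = 16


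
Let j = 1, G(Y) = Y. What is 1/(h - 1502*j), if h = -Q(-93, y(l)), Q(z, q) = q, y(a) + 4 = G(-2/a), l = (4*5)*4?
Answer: -40/59919 ≈ -0.00066757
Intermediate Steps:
l = 80 (l = 20*4 = 80)
y(a) = -4 - 2/a
h = 161/40 (h = -(-4 - 2/80) = -(-4 - 2*1/80) = -(-4 - 1/40) = -1*(-161/40) = 161/40 ≈ 4.0250)
1/(h - 1502*j) = 1/(161/40 - 1502*1) = 1/(161/40 - 1502) = 1/(-59919/40) = -40/59919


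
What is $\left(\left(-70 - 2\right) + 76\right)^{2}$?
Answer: $16$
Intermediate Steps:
$\left(\left(-70 - 2\right) + 76\right)^{2} = \left(-72 + 76\right)^{2} = 4^{2} = 16$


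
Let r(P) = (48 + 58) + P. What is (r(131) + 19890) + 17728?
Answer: 37855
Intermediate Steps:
r(P) = 106 + P
(r(131) + 19890) + 17728 = ((106 + 131) + 19890) + 17728 = (237 + 19890) + 17728 = 20127 + 17728 = 37855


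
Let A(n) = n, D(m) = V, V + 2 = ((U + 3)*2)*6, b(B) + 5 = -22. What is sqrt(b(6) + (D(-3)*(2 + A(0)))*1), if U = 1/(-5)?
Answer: sqrt(905)/5 ≈ 6.0166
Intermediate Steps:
b(B) = -27 (b(B) = -5 - 22 = -27)
U = -1/5 ≈ -0.20000
V = 158/5 (V = -2 + ((-1/5 + 3)*2)*6 = -2 + ((14/5)*2)*6 = -2 + (28/5)*6 = -2 + 168/5 = 158/5 ≈ 31.600)
D(m) = 158/5
sqrt(b(6) + (D(-3)*(2 + A(0)))*1) = sqrt(-27 + (158*(2 + 0)/5)*1) = sqrt(-27 + ((158/5)*2)*1) = sqrt(-27 + (316/5)*1) = sqrt(-27 + 316/5) = sqrt(181/5) = sqrt(905)/5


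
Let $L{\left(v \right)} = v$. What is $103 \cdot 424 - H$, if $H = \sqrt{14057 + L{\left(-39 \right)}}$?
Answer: $43672 - \sqrt{14018} \approx 43554.0$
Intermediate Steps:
$H = \sqrt{14018}$ ($H = \sqrt{14057 - 39} = \sqrt{14018} \approx 118.4$)
$103 \cdot 424 - H = 103 \cdot 424 - \sqrt{14018} = 43672 - \sqrt{14018}$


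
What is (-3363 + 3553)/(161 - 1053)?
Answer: -95/446 ≈ -0.21300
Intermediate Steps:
(-3363 + 3553)/(161 - 1053) = 190/(-892) = 190*(-1/892) = -95/446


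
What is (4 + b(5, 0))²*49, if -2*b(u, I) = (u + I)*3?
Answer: 2401/4 ≈ 600.25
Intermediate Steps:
b(u, I) = -3*I/2 - 3*u/2 (b(u, I) = -(u + I)*3/2 = -(I + u)*3/2 = -(3*I + 3*u)/2 = -3*I/2 - 3*u/2)
(4 + b(5, 0))²*49 = (4 + (-3/2*0 - 3/2*5))²*49 = (4 + (0 - 15/2))²*49 = (4 - 15/2)²*49 = (-7/2)²*49 = (49/4)*49 = 2401/4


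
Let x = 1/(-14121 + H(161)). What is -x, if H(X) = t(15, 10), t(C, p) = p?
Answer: 1/14111 ≈ 7.0867e-5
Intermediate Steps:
H(X) = 10
x = -1/14111 (x = 1/(-14121 + 10) = 1/(-14111) = -1/14111 ≈ -7.0867e-5)
-x = -1*(-1/14111) = 1/14111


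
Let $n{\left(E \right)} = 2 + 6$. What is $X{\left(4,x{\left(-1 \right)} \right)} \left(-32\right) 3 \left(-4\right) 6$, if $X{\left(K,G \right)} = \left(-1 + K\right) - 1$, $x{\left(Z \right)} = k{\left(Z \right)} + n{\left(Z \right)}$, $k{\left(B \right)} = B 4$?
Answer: $4608$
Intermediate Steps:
$n{\left(E \right)} = 8$
$k{\left(B \right)} = 4 B$
$x{\left(Z \right)} = 8 + 4 Z$ ($x{\left(Z \right)} = 4 Z + 8 = 8 + 4 Z$)
$X{\left(K,G \right)} = -2 + K$
$X{\left(4,x{\left(-1 \right)} \right)} \left(-32\right) 3 \left(-4\right) 6 = \left(-2 + 4\right) \left(-32\right) 3 \left(-4\right) 6 = 2 \left(-32\right) \left(\left(-12\right) 6\right) = \left(-64\right) \left(-72\right) = 4608$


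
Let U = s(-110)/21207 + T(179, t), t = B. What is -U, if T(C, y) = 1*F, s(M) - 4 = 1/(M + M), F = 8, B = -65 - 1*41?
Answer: -12441733/1555180 ≈ -8.0002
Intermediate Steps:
B = -106 (B = -65 - 41 = -106)
s(M) = 4 + 1/(2*M) (s(M) = 4 + 1/(M + M) = 4 + 1/(2*M))
t = -106
T(C, y) = 8 (T(C, y) = 1*8 = 8)
U = 12441733/1555180 (U = (4 + (½)/(-110))/21207 + 8 = (4 + (½)*(-1/110))*(1/21207) + 8 = (4 - 1/220)*(1/21207) + 8 = (879/220)*(1/21207) + 8 = 293/1555180 + 8 = 12441733/1555180 ≈ 8.0002)
-U = -1*12441733/1555180 = -12441733/1555180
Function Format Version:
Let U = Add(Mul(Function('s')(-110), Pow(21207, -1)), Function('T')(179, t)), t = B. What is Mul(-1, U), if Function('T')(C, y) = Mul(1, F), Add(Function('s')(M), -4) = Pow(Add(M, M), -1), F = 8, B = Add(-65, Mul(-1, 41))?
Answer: Rational(-12441733, 1555180) ≈ -8.0002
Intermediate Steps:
B = -106 (B = Add(-65, -41) = -106)
Function('s')(M) = Add(4, Mul(Rational(1, 2), Pow(M, -1))) (Function('s')(M) = Add(4, Pow(Add(M, M), -1)) = Add(4, Pow(Mul(2, M), -1)) = Add(4, Mul(Rational(1, 2), Pow(M, -1))))
t = -106
Function('T')(C, y) = 8 (Function('T')(C, y) = Mul(1, 8) = 8)
U = Rational(12441733, 1555180) (U = Add(Mul(Add(4, Mul(Rational(1, 2), Pow(-110, -1))), Pow(21207, -1)), 8) = Add(Mul(Add(4, Mul(Rational(1, 2), Rational(-1, 110))), Rational(1, 21207)), 8) = Add(Mul(Add(4, Rational(-1, 220)), Rational(1, 21207)), 8) = Add(Mul(Rational(879, 220), Rational(1, 21207)), 8) = Add(Rational(293, 1555180), 8) = Rational(12441733, 1555180) ≈ 8.0002)
Mul(-1, U) = Mul(-1, Rational(12441733, 1555180)) = Rational(-12441733, 1555180)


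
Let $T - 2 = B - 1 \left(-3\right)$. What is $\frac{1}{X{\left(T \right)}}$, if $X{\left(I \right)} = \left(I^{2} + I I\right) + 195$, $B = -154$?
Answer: $\frac{1}{44597} \approx 2.2423 \cdot 10^{-5}$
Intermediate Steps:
$T = -149$ ($T = 2 - \left(154 + 1 \left(-3\right)\right) = 2 - 151 = -149$)
$X{\left(I \right)} = 195 + 2 I^{2}$ ($X{\left(I \right)} = \left(I^{2} + I^{2}\right) + 195 = 2 I^{2} + 195 = 195 + 2 I^{2}$)
$\frac{1}{X{\left(T \right)}} = \frac{1}{195 + 2 \left(-149\right)^{2}} = \frac{1}{195 + 2 \cdot 22201} = \frac{1}{195 + 44402} = \frac{1}{44597}$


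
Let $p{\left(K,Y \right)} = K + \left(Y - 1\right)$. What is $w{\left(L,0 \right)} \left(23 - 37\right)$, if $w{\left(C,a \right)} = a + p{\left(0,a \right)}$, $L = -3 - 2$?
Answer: $14$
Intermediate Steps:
$p{\left(K,Y \right)} = -1 + K + Y$ ($p{\left(K,Y \right)} = K + \left(-1 + Y\right) = -1 + K + Y$)
$L = -5$ ($L = -3 - 2 = -5$)
$w{\left(C,a \right)} = -1 + 2 a$ ($w{\left(C,a \right)} = a + \left(-1 + 0 + a\right) = a + \left(-1 + a\right) = -1 + 2 a$)
$w{\left(L,0 \right)} \left(23 - 37\right) = \left(-1 + 2 \cdot 0\right) \left(23 - 37\right) = \left(-1 + 0\right) \left(-14\right) = \left(-1\right) \left(-14\right) = 14$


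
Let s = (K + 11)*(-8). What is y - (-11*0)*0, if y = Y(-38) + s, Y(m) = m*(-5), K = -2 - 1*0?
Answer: 118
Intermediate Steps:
K = -2 (K = -2 + 0 = -2)
s = -72 (s = (-2 + 11)*(-8) = 9*(-8) = -72)
Y(m) = -5*m
y = 118 (y = -5*(-38) - 72 = 190 - 72 = 118)
y - (-11*0)*0 = 118 - (-11*0)*0 = 118 - 0*0 = 118 - 1*0 = 118 + 0 = 118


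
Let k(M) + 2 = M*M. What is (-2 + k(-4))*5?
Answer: 60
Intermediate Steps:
k(M) = -2 + M² (k(M) = -2 + M*M = -2 + M²)
(-2 + k(-4))*5 = (-2 + (-2 + (-4)²))*5 = (-2 + (-2 + 16))*5 = (-2 + 14)*5 = 12*5 = 60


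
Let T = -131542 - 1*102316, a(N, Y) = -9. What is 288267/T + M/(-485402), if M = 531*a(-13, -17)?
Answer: -34701942738/28378785229 ≈ -1.2228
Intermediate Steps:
T = -233858 (T = -131542 - 102316 = -233858)
M = -4779 (M = 531*(-9) = -4779)
288267/T + M/(-485402) = 288267/(-233858) - 4779/(-485402) = 288267*(-1/233858) - 4779*(-1/485402) = -288267/233858 + 4779/485402 = -34701942738/28378785229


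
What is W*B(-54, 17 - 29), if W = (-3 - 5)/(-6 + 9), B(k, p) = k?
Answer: 144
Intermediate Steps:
W = -8/3 ≈ -2.6667
W*B(-54, 17 - 29) = -8/3*(-54) = 144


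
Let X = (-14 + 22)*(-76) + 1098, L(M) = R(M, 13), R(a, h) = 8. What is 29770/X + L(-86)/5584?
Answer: 2077995/34202 ≈ 60.757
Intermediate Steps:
L(M) = 8
X = 490 (X = 8*(-76) + 1098 = -608 + 1098 = 490)
29770/X + L(-86)/5584 = 29770/490 + 8/5584 = 29770*(1/490) + 8*(1/5584) = 2977/49 + 1/698 = 2077995/34202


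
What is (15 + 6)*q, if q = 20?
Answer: 420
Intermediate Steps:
(15 + 6)*q = (15 + 6)*20 = 21*20 = 420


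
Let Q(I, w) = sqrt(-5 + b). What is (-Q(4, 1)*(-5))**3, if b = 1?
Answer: -1000*I ≈ -1000.0*I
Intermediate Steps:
Q(I, w) = 2*I (Q(I, w) = sqrt(-5 + 1) = sqrt(-4) = 2*I)
(-Q(4, 1)*(-5))**3 = (-2*I*(-5))**3 = (10*I)**3 = -1000*I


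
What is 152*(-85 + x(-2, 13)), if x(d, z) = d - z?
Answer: -15200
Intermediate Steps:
152*(-85 + x(-2, 13)) = 152*(-85 + (-2 - 1*13)) = 152*(-85 + (-2 - 13)) = 152*(-85 - 15) = 152*(-100) = -15200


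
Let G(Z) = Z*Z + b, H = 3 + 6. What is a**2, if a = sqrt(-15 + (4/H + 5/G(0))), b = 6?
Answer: -247/18 ≈ -13.722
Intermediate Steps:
H = 9
G(Z) = 6 + Z**2 (G(Z) = Z*Z + 6 = Z**2 + 6 = 6 + Z**2)
a = I*sqrt(494)/6 (a = sqrt(-15 + (4/9 + 5/(6 + 0**2))) = sqrt(-15 + (4*(1/9) + 5/(6 + 0))) = sqrt(-15 + (4/9 + 5/6)) = sqrt(-15 + 23/18) = sqrt(-247/18) = I*sqrt(494)/6 ≈ 3.7044*I)
a**2 = (I*sqrt(494)/6)**2 = -247/18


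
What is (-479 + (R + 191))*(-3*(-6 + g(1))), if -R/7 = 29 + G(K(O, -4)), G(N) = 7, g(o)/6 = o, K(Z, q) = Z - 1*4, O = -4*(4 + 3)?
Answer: 0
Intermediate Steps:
O = -28 (O = -4*7 = -28)
K(Z, q) = -4 + Z (K(Z, q) = Z - 4 = -4 + Z)
g(o) = 6*o
R = -252 (R = -7*(29 + 7) = -7*36 = -252)
(-479 + (R + 191))*(-3*(-6 + g(1))) = (-479 + (-252 + 191))*(-3*(-6 + 6*1)) = (-479 - 61)*(-3*(-6 + 6)) = -(-1620)*0 = -540*0 = 0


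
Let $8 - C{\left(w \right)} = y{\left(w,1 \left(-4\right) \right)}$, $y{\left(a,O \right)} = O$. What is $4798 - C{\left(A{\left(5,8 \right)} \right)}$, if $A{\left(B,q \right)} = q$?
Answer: $4786$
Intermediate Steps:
$C{\left(w \right)} = 12$ ($C{\left(w \right)} = 8 - 1 \left(-4\right) = 8 - -4 = 8 + 4 = 12$)
$4798 - C{\left(A{\left(5,8 \right)} \right)} = 4798 - 12 = 4786$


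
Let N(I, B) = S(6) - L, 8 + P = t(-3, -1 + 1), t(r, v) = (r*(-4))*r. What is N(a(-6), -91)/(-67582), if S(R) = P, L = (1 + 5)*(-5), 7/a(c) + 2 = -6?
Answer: 7/33791 ≈ 0.00020716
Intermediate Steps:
a(c) = -7/8 (a(c) = 7/(-2 - 6) = 7/(-8) = 7*(-⅛) = -7/8)
L = -30 (L = 6*(-5) = -30)
t(r, v) = -4*r² (t(r, v) = (-4*r)*r = -4*r²)
P = -44 (P = -8 - 4*(-3)² = -8 - 4*9 = -8 - 36 = -44)
S(R) = -44
N(I, B) = -14 (N(I, B) = -44 - 1*(-30) = -44 + 30 = -14)
N(a(-6), -91)/(-67582) = -14/(-67582) = -14*(-1/67582) = 7/33791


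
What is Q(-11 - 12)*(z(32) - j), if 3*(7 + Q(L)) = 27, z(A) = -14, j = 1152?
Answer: -2332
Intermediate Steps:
Q(L) = 2 (Q(L) = -7 + (⅓)*27 = -7 + 9 = 2)
Q(-11 - 12)*(z(32) - j) = 2*(-14 - 1*1152) = 2*(-14 - 1152) = 2*(-1166) = -2332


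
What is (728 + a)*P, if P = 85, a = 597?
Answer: 112625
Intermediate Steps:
(728 + a)*P = (728 + 597)*85 = 1325*85 = 112625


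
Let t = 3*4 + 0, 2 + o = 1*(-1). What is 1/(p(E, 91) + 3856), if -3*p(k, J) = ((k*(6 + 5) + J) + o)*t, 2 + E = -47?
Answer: 1/5660 ≈ 0.00017668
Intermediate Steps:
E = -49 (E = -2 - 47 = -49)
o = -3 (o = -2 + 1*(-1) = -2 - 1 = -3)
t = 12 (t = 12 + 0 = 12)
p(k, J) = 12 - 44*k - 4*J (p(k, J) = -((k*(6 + 5) + J) - 3)*12/3 = -((k*11 + J) - 3)*12/3 = -((11*k + J) - 3)*12/3 = -((J + 11*k) - 3)*12/3 = -(-3 + J + 11*k)*12/3 = -(-36 + 12*J + 132*k)/3 = 12 - 44*k - 4*J)
1/(p(E, 91) + 3856) = 1/((12 - 44*(-49) - 4*91) + 3856) = 1/((12 + 2156 - 364) + 3856) = 1/(1804 + 3856) = 1/5660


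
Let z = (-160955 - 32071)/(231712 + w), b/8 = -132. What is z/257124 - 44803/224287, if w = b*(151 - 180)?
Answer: -71955589295587/360209630232704 ≈ -0.19976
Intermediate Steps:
b = -1056 (b = 8*(-132) = -1056)
w = 30624 (w = -1056*(151 - 180) = -1056*(-29) = 30624)
z = -96513/131168 (z = (-160955 - 32071)/(231712 + 30624) = -193026/262336 = -193026*1/262336 = -96513/131168 ≈ -0.73580)
z/257124 - 44803/224287 = -96513/131168/257124 - 44803/224287 = -96513/131168*1/257124 - 44803*1/224287 = -32171/11242146944 - 44803/224287 = -71955589295587/360209630232704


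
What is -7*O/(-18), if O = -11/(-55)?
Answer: 7/90 ≈ 0.077778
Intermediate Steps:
O = ⅕ (O = -11*(-1/55) = ⅕ ≈ 0.20000)
-7*O/(-18) = -7/(5*(-18)) = -7*(-1)/(5*18) = -7*(-1/90) = 7/90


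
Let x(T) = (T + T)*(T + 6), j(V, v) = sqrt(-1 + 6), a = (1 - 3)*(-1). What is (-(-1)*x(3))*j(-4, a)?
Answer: 54*sqrt(5) ≈ 120.75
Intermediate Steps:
a = 2 (a = -2*(-1) = 2)
j(V, v) = sqrt(5)
x(T) = 2*T*(6 + T) (x(T) = (2*T)*(6 + T) = 2*T*(6 + T))
(-(-1)*x(3))*j(-4, a) = (-(-1)*2*3*(6 + 3))*sqrt(5) = (-(-1)*2*3*9)*sqrt(5) = (-(-1)*54)*sqrt(5) = (-1*(-54))*sqrt(5) = 54*sqrt(5)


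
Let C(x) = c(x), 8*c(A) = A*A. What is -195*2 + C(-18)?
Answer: -699/2 ≈ -349.50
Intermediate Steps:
c(A) = A²/8 (c(A) = (A*A)/8 = A²/8)
C(x) = x²/8
-195*2 + C(-18) = -195*2 + (⅛)*(-18)² = -390 + (⅛)*324 = -390 + 81/2 = -699/2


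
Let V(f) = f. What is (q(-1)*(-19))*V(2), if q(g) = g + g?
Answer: 76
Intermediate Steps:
q(g) = 2*g
(q(-1)*(-19))*V(2) = ((2*(-1))*(-19))*2 = -2*(-19)*2 = 38*2 = 76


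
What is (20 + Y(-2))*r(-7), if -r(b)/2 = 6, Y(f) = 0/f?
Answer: -240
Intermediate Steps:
Y(f) = 0
r(b) = -12 (r(b) = -2*6 = -12)
(20 + Y(-2))*r(-7) = (20 + 0)*(-12) = 20*(-12) = -240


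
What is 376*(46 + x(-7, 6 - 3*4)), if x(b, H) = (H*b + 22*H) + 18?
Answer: -9776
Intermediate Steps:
x(b, H) = 18 + 22*H + H*b (x(b, H) = (22*H + H*b) + 18 = 18 + 22*H + H*b)
376*(46 + x(-7, 6 - 3*4)) = 376*(46 + (18 + 22*(6 - 3*4) + (6 - 3*4)*(-7))) = 376*(46 + (18 + 22*(6 - 12) + (6 - 12)*(-7))) = 376*(46 + (18 + 22*(-6) - 6*(-7))) = 376*(46 + (18 - 132 + 42)) = 376*(46 - 72) = 376*(-26) = -9776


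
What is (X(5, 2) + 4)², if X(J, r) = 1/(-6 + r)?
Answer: 225/16 ≈ 14.063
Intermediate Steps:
(X(5, 2) + 4)² = (1/(-6 + 2) + 4)² = (1/(-4) + 4)² = (-¼ + 4)² = (15/4)² = 225/16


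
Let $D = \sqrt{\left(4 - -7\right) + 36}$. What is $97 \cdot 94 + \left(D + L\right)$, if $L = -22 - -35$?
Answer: $9131 + \sqrt{47} \approx 9137.9$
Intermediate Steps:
$L = 13$ ($L = -22 + 35 = 13$)
$D = \sqrt{47}$ ($D = \sqrt{\left(4 + 7\right) + 36} = \sqrt{11 + 36} = \sqrt{47} \approx 6.8557$)
$97 \cdot 94 + \left(D + L\right) = 97 \cdot 94 + \left(\sqrt{47} + 13\right) = 9118 + \left(13 + \sqrt{47}\right) = 9131 + \sqrt{47}$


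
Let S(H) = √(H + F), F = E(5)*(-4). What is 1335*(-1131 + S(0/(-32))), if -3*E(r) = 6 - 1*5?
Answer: -1509885 + 890*√3 ≈ -1.5083e+6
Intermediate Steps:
E(r) = -⅓ (E(r) = -(6 - 1*5)/3 = -(6 - 5)/3 = -⅓*1 = -⅓)
F = 4/3 (F = -⅓*(-4) = 4/3 ≈ 1.3333)
S(H) = √(4/3 + H) (S(H) = √(H + 4/3) = √(4/3 + H))
1335*(-1131 + S(0/(-32))) = 1335*(-1131 + √(12 + 9*(0/(-32)))/3) = 1335*(-1131 + √(12 + 9*(0*(-1/32)))/3) = 1335*(-1131 + √(12 + 9*0)/3) = 1335*(-1131 + √(12 + 0)/3) = 1335*(-1131 + √12/3) = 1335*(-1131 + (2*√3)/3) = 1335*(-1131 + 2*√3/3) = -1509885 + 890*√3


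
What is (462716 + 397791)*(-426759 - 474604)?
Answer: -775629171041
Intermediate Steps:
(462716 + 397791)*(-426759 - 474604) = 860507*(-901363) = -775629171041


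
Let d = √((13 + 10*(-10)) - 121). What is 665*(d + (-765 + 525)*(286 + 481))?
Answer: -122413200 + 2660*I*√13 ≈ -1.2241e+8 + 9590.8*I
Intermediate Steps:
d = 4*I*√13 (d = √((13 - 100) - 121) = √(-87 - 121) = √(-208) = 4*I*√13 ≈ 14.422*I)
665*(d + (-765 + 525)*(286 + 481)) = 665*(4*I*√13 + (-765 + 525)*(286 + 481)) = 665*(4*I*√13 - 240*767) = 665*(4*I*√13 - 184080) = 665*(-184080 + 4*I*√13) = -122413200 + 2660*I*√13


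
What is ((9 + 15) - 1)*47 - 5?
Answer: 1076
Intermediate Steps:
((9 + 15) - 1)*47 - 5 = (24 - 1)*47 - 5 = 23*47 - 5 = 1081 - 5 = 1076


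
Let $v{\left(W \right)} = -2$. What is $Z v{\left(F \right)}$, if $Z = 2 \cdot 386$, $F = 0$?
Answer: $-1544$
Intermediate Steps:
$Z = 772$
$Z v{\left(F \right)} = 772 \left(-2\right) = -1544$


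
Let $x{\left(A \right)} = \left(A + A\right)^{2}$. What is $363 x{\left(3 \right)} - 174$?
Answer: $12894$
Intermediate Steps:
$x{\left(A \right)} = 4 A^{2}$ ($x{\left(A \right)} = \left(2 A\right)^{2} = 4 A^{2}$)
$363 x{\left(3 \right)} - 174 = 363 \cdot 4 \cdot 3^{2} - 174 = 363 \cdot 4 \cdot 9 - 174 = 363 \cdot 36 - 174 = 13068 - 174 = 12894$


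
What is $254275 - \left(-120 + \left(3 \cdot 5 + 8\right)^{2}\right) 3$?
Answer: $253048$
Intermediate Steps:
$254275 - \left(-120 + \left(3 \cdot 5 + 8\right)^{2}\right) 3 = 254275 - \left(-120 + \left(15 + 8\right)^{2}\right) 3 = 254275 - \left(-120 + 23^{2}\right) 3 = 254275 - \left(-120 + 529\right) 3 = 254275 - 409 \cdot 3 = 254275 - 1227 = 253048$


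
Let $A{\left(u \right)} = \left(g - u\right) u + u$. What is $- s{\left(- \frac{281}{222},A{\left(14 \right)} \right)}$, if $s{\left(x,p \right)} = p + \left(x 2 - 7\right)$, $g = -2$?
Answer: $\frac{24368}{111} \approx 219.53$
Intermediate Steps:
$A{\left(u \right)} = u + u \left(-2 - u\right)$ ($A{\left(u \right)} = \left(-2 - u\right) u + u = u \left(-2 - u\right) + u = u + u \left(-2 - u\right)$)
$s{\left(x,p \right)} = -7 + p + 2 x$ ($s{\left(x,p \right)} = p + \left(2 x - 7\right) = p + \left(-7 + 2 x\right) = -7 + p + 2 x$)
$- s{\left(- \frac{281}{222},A{\left(14 \right)} \right)} = - (-7 - 14 \left(1 + 14\right) + 2 \left(- \frac{281}{222}\right)) = - (-7 - 14 \cdot 15 + 2 \left(\left(-281\right) \frac{1}{222}\right)) = - (-7 - 210 + 2 \left(- \frac{281}{222}\right)) = - (-7 - 210 - \frac{281}{111}) = \left(-1\right) \left(- \frac{24368}{111}\right) = \frac{24368}{111}$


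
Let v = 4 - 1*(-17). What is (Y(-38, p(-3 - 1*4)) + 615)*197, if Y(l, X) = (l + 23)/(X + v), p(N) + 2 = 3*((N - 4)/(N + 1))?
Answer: 5930685/49 ≈ 1.2103e+5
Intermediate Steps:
v = 21 (v = 4 + 17 = 21)
p(N) = -2 + 3*(-4 + N)/(1 + N) (p(N) = -2 + 3*((N - 4)/(N + 1)) = -2 + 3*((-4 + N)/(1 + N)) = -2 + 3*(-4 + N)/(1 + N))
Y(l, X) = (23 + l)/(21 + X) (Y(l, X) = (l + 23)/(X + 21) = (23 + l)/(21 + X))
(Y(-38, p(-3 - 1*4)) + 615)*197 = ((23 - 38)/(21 + (-14 + (-3 - 1*4))/(1 + (-3 - 1*4))) + 615)*197 = (-15/(21 + (-14 + (-3 - 4))/(1 + (-3 - 4))) + 615)*197 = (-15/(21 + (-14 - 7)/(1 - 7)) + 615)*197 = (-15/(21 - 21/(-6)) + 615)*197 = (-15/(21 - ⅙*(-21)) + 615)*197 = (-15/(21 + 7/2) + 615)*197 = (-15/(49/2) + 615)*197 = ((2/49)*(-15) + 615)*197 = (-30/49 + 615)*197 = (30105/49)*197 = 5930685/49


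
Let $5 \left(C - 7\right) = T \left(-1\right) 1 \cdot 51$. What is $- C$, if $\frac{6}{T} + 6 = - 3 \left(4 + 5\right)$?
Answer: $- \frac{487}{55} \approx -8.8545$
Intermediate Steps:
$T = - \frac{2}{11}$ ($T = \frac{6}{-6 - 3 \left(4 + 5\right)} = \frac{6}{-6 - 27} = \frac{6}{-33} = 6 \left(- \frac{1}{33}\right) = - \frac{2}{11} \approx -0.18182$)
$C = \frac{487}{55}$ ($C = 7 + \frac{\left(- \frac{2}{11}\right) \left(-1\right) 1 \cdot 51}{5} = 7 + \frac{\left(- \frac{2}{11}\right) \left(\left(-1\right) 51\right)}{5} = 7 + \frac{\left(- \frac{2}{11}\right) \left(-51\right)}{5} = 7 + \frac{1}{5} \cdot \frac{102}{11} = 7 + \frac{102}{55} = \frac{487}{55} \approx 8.8545$)
$- C = \left(-1\right) \frac{487}{55} = - \frac{487}{55}$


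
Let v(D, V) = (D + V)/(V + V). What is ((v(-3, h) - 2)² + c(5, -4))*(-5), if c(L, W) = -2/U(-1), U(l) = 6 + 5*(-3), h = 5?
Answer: -779/45 ≈ -17.311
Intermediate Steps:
U(l) = -9 (U(l) = 6 - 15 = -9)
c(L, W) = 2/9 (c(L, W) = -2/(-9) = -2*(-⅑) = 2/9)
v(D, V) = (D + V)/(2*V) (v(D, V) = (D + V)/((2*V)) = (D + V)*(1/(2*V)) = (D + V)/(2*V))
((v(-3, h) - 2)² + c(5, -4))*(-5) = (((½)*(-3 + 5)/5 - 2)² + 2/9)*(-5) = (((½)*(⅕)*2 - 2)² + 2/9)*(-5) = ((⅕ - 2)² + 2/9)*(-5) = ((-9/5)² + 2/9)*(-5) = (81/25 + 2/9)*(-5) = (779/225)*(-5) = -779/45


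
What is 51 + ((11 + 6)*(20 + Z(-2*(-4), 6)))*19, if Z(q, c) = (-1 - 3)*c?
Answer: -1241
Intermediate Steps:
Z(q, c) = -4*c
51 + ((11 + 6)*(20 + Z(-2*(-4), 6)))*19 = 51 + ((11 + 6)*(20 - 4*6))*19 = 51 + (17*(20 - 24))*19 = 51 + (17*(-4))*19 = 51 - 68*19 = 51 - 1292 = -1241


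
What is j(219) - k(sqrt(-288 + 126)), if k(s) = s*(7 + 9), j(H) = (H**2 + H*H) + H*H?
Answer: 143883 - 144*I*sqrt(2) ≈ 1.4388e+5 - 203.65*I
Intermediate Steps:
j(H) = 3*H**2 (j(H) = (H**2 + H**2) + H**2 = 2*H**2 + H**2 = 3*H**2)
k(s) = 16*s (k(s) = s*16 = 16*s)
j(219) - k(sqrt(-288 + 126)) = 3*219**2 - 16*sqrt(-288 + 126) = 3*47961 - 16*sqrt(-162) = 143883 - 16*9*I*sqrt(2) = 143883 - 144*I*sqrt(2)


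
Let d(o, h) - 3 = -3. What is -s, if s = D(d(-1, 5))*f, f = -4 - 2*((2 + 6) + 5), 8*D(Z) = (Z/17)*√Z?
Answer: 0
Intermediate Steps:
d(o, h) = 0 (d(o, h) = 3 - 3 = 0)
D(Z) = Z^(3/2)/136 (D(Z) = ((Z/17)*√Z)/8 = (Z^(3/2)/17)/8 = Z^(3/2)/136)
f = -30 (f = -4 - 2*(8 + 5) = -4 - 2*13 = -4 - 26 = -30)
s = 0 (s = (0^(3/2)/136)*(-30) = ((1/136)*0)*(-30) = 0*(-30) = 0)
-s = -1*0 = 0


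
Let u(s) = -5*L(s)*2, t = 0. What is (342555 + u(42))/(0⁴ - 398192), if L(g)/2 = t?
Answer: -8355/9712 ≈ -0.86028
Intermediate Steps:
L(g) = 0 (L(g) = 2*0 = 0)
u(s) = 0 (u(s) = -5*0*2 = 0*2 = 0)
(342555 + u(42))/(0⁴ - 398192) = (342555 + 0)/(0⁴ - 398192) = 342555/(0 - 398192) = 342555/(-398192) = 342555*(-1/398192) = -8355/9712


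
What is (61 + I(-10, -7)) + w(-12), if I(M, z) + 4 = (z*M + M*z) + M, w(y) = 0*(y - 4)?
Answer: 187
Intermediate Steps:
w(y) = 0 (w(y) = 0*(-4 + y) = 0)
I(M, z) = -4 + M + 2*M*z (I(M, z) = -4 + ((z*M + M*z) + M) = -4 + ((M*z + M*z) + M) = -4 + (2*M*z + M) = -4 + (M + 2*M*z) = -4 + M + 2*M*z)
(61 + I(-10, -7)) + w(-12) = (61 + (-4 - 10 + 2*(-10)*(-7))) + 0 = (61 + (-4 - 10 + 140)) + 0 = (61 + 126) + 0 = 187 + 0 = 187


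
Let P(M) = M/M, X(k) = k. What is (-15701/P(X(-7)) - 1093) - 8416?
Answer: -25210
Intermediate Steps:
P(M) = 1
(-15701/P(X(-7)) - 1093) - 8416 = (-15701/1 - 1093) - 8416 = (-15701*1 - 1093) - 8416 = (-15701 - 1093) - 8416 = -16794 - 8416 = -25210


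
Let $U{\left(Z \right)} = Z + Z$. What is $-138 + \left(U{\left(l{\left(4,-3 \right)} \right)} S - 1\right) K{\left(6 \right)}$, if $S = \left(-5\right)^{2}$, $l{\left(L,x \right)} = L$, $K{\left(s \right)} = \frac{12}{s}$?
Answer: $260$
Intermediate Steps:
$U{\left(Z \right)} = 2 Z$
$S = 25$
$-138 + \left(U{\left(l{\left(4,-3 \right)} \right)} S - 1\right) K{\left(6 \right)} = -138 + \left(2 \cdot 4 \cdot 25 - 1\right) \frac{12}{6} = -138 + \left(8 \cdot 25 - 1\right) 12 \cdot \frac{1}{6} = -138 + \left(200 - 1\right) 2 = -138 + 199 \cdot 2 = -138 + 398 = 260$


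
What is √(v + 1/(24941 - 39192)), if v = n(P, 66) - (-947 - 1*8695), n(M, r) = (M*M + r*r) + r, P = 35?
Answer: 3*√345006477782/14251 ≈ 123.65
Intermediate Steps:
n(M, r) = r + M² + r² (n(M, r) = (M² + r²) + r = r + M² + r²)
v = 15289 (v = (66 + 35² + 66²) - (-947 - 1*8695) = (66 + 1225 + 4356) - (-947 - 8695) = 5647 - 1*(-9642) = 5647 + 9642 = 15289)
√(v + 1/(24941 - 39192)) = √(15289 + 1/(24941 - 39192)) = √(15289 + 1/(-14251)) = √(15289 - 1/14251) = √(217883538/14251) = 3*√345006477782/14251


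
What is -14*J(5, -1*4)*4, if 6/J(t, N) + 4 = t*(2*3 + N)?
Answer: -56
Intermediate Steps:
J(t, N) = 6/(-4 + t*(6 + N)) (J(t, N) = 6/(-4 + t*(2*3 + N)) = 6/(-4 + t*(6 + N)))
-14*J(5, -1*4)*4 = -84/(-4 + 6*5 - 1*4*5)*4 = -84/(-4 + 30 - 4*5)*4 = -84/(-4 + 30 - 20)*4 = -84/6*4 = -14*1*4 = -14*4 = -56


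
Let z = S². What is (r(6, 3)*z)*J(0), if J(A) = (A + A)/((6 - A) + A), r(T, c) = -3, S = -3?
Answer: 0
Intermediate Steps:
J(A) = A/3 (J(A) = (2*A)/6 = (2*A)*(⅙) = A/3)
z = 9 (z = (-3)² = 9)
(r(6, 3)*z)*J(0) = (-3*9)*((⅓)*0) = -27*0 = 0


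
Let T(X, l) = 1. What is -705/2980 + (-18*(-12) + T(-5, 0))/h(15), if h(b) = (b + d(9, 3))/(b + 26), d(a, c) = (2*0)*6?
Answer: 5300497/8940 ≈ 592.90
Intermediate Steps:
d(a, c) = 0 (d(a, c) = 0*6 = 0)
h(b) = b/(26 + b) (h(b) = (b + 0)/(b + 26) = b/(26 + b))
-705/2980 + (-18*(-12) + T(-5, 0))/h(15) = -705/2980 + (-18*(-12) + 1)/((15/(26 + 15))) = -705*1/2980 + (216 + 1)/((15/41)) = -141/596 + 217/((15*(1/41))) = -141/596 + 217/(15/41) = -141/596 + 217*(41/15) = -141/596 + 8897/15 = 5300497/8940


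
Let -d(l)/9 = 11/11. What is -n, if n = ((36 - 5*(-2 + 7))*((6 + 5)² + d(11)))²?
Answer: -1517824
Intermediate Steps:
d(l) = -9 (d(l) = -99/11 = -9*1 = -9)
n = 1517824 (n = ((36 - 5*(-2 + 7))*((6 + 5)² - 9))² = ((36 - 5*5)*(11² - 9))² = ((36 - 25)*(121 - 9))² = (11*112)² = 1232² = 1517824)
-n = -1*1517824 = -1517824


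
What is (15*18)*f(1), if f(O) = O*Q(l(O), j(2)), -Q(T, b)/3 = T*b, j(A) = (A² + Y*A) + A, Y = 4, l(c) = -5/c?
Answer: 56700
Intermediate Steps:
j(A) = A² + 5*A (j(A) = (A² + 4*A) + A = A² + 5*A)
Q(T, b) = -3*T*b
f(O) = 210 (f(O) = O*(-3*(-5/O)*2*(5 + 2)) = O*(-3*(-5/O)*2*7) = O*(-3*(-5/O)*14) = O*(210/O) = 210)
(15*18)*f(1) = (15*18)*210 = 270*210 = 56700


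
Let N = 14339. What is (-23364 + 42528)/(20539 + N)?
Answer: 3194/5813 ≈ 0.54946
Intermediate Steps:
(-23364 + 42528)/(20539 + N) = (-23364 + 42528)/(20539 + 14339) = 19164/34878 = 19164*(1/34878) = 3194/5813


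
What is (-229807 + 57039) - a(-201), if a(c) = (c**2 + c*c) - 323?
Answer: -253247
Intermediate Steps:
a(c) = -323 + 2*c**2 (a(c) = (c**2 + c**2) - 323 = 2*c**2 - 323 = -323 + 2*c**2)
(-229807 + 57039) - a(-201) = (-229807 + 57039) - (-323 + 2*(-201)**2) = -172768 - (-323 + 2*40401) = -172768 - (-323 + 80802) = -172768 - 1*80479 = -172768 - 80479 = -253247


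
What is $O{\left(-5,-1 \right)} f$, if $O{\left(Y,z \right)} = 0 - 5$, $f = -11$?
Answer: $55$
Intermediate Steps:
$O{\left(Y,z \right)} = -5$
$O{\left(-5,-1 \right)} f = \left(-5\right) \left(-11\right) = 55$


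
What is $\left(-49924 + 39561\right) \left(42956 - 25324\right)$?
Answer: $-182720416$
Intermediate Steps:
$\left(-49924 + 39561\right) \left(42956 - 25324\right) = \left(-10363\right) 17632 = -182720416$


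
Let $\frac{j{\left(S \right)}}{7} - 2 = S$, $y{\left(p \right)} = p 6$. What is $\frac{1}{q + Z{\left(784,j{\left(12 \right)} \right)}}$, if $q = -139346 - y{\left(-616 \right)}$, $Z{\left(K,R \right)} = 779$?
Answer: $- \frac{1}{134871} \approx -7.4145 \cdot 10^{-6}$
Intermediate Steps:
$y{\left(p \right)} = 6 p$
$j{\left(S \right)} = 14 + 7 S$
$q = -135650$ ($q = -139346 - 6 \left(-616\right) = -139346 - -3696 = -139346 + 3696 = -135650$)
$\frac{1}{q + Z{\left(784,j{\left(12 \right)} \right)}} = \frac{1}{-135650 + 779} = \frac{1}{-134871} = - \frac{1}{134871}$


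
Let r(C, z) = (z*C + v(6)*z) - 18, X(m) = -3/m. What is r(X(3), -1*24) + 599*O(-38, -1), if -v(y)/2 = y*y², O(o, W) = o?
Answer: -12388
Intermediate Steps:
v(y) = -2*y³ (v(y) = -2*y*y² = -2*y³)
r(C, z) = -18 - 432*z + C*z (r(C, z) = (z*C + (-2*6³)*z) - 18 = (C*z + (-2*216)*z) - 18 = (C*z - 432*z) - 18 = (-432*z + C*z) - 18 = -18 - 432*z + C*z)
r(X(3), -1*24) + 599*O(-38, -1) = (-18 - (-432)*24 + (-3/3)*(-1*24)) + 599*(-38) = (-18 - 432*(-24) - 3*⅓*(-24)) - 22762 = (-18 + 10368 - 1*(-24)) - 22762 = (-18 + 10368 + 24) - 22762 = 10374 - 22762 = -12388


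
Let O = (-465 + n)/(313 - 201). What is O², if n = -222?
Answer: 471969/12544 ≈ 37.625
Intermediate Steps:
O = -687/112 (O = (-465 - 222)/(313 - 201) = -687/112 ≈ -6.1339)
O² = (-687/112)² = 471969/12544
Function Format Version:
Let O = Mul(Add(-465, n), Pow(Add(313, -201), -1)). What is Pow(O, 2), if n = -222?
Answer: Rational(471969, 12544) ≈ 37.625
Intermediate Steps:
O = Rational(-687, 112) (O = Mul(Add(-465, -222), Pow(Add(313, -201), -1)) = Mul(-687, Pow(112, -1)) = Mul(-687, Rational(1, 112)) = Rational(-687, 112) ≈ -6.1339)
Pow(O, 2) = Pow(Rational(-687, 112), 2) = Rational(471969, 12544)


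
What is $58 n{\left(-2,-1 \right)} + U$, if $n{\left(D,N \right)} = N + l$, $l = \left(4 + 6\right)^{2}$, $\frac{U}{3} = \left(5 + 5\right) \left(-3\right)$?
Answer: $5652$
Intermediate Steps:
$U = -90$ ($U = 3 \left(5 + 5\right) \left(-3\right) = 3 \cdot 10 \left(-3\right) = 3 \left(-30\right) = -90$)
$l = 100$ ($l = 10^{2} = 100$)
$n{\left(D,N \right)} = 100 + N$ ($n{\left(D,N \right)} = N + 100 = 100 + N$)
$58 n{\left(-2,-1 \right)} + U = 58 \left(100 - 1\right) - 90 = 58 \cdot 99 - 90 = 5742 - 90 = 5652$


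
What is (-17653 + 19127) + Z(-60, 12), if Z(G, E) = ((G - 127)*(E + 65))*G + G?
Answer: 865354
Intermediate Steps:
Z(G, E) = G + G*(-127 + G)*(65 + E) (Z(G, E) = ((-127 + G)*(65 + E))*G + G = G*(-127 + G)*(65 + E) + G = G + G*(-127 + G)*(65 + E))
(-17653 + 19127) + Z(-60, 12) = (-17653 + 19127) - 60*(-8254 - 127*12 + 65*(-60) + 12*(-60)) = 1474 - 60*(-8254 - 1524 - 3900 - 720) = 1474 - 60*(-14398) = 1474 + 863880 = 865354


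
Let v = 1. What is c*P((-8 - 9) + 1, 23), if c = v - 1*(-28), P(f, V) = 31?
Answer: 899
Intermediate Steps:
c = 29 (c = 1 - 1*(-28) = 1 + 28 = 29)
c*P((-8 - 9) + 1, 23) = 29*31 = 899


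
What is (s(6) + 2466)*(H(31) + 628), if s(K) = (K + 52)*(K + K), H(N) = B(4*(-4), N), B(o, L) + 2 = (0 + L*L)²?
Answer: 2922152814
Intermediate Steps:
B(o, L) = -2 + L⁴ (B(o, L) = -2 + (0 + L*L)² = -2 + (0 + L²)² = -2 + (L²)² = -2 + L⁴)
H(N) = -2 + N⁴
s(K) = 2*K*(52 + K) (s(K) = (52 + K)*(2*K) = 2*K*(52 + K))
(s(6) + 2466)*(H(31) + 628) = (2*6*(52 + 6) + 2466)*((-2 + 31⁴) + 628) = (2*6*58 + 2466)*((-2 + 923521) + 628) = (696 + 2466)*(923519 + 628) = 3162*924147 = 2922152814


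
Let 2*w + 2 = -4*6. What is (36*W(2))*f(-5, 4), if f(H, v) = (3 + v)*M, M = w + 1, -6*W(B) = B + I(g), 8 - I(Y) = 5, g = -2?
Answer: 2520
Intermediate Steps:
I(Y) = 3 (I(Y) = 8 - 1*5 = 8 - 5 = 3)
w = -13 (w = -1 + (-4*6)/2 = -1 + (½)*(-24) = -1 - 12 = -13)
W(B) = -½ - B/6 (W(B) = -(B + 3)/6 = -(3 + B)/6 = -½ - B/6)
M = -12 (M = -13 + 1 = -12)
f(H, v) = -36 - 12*v (f(H, v) = (3 + v)*(-12) = -36 - 12*v)
(36*W(2))*f(-5, 4) = (36*(-½ - ⅙*2))*(-36 - 12*4) = (36*(-½ - ⅓))*(-36 - 48) = (36*(-⅚))*(-84) = -30*(-84) = 2520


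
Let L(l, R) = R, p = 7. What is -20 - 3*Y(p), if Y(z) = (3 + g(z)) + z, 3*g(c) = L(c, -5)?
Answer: -45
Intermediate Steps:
g(c) = -5/3 (g(c) = (1/3)*(-5) = -5/3)
Y(z) = 4/3 + z (Y(z) = (3 - 5/3) + z = 4/3 + z)
-20 - 3*Y(p) = -20 - 3*(4/3 + 7) = -20 - 3*25/3 = -20 - 25 = -45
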